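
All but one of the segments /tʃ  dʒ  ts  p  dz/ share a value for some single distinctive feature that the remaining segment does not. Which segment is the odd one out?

The remaining segments after removing /p/ share [+delayed release]; /p/ (voiceless bilabial stop) is [-delayed release]. For every other candidate removal, the leftover set fails to share any single feature value that the removed segment lacks.

p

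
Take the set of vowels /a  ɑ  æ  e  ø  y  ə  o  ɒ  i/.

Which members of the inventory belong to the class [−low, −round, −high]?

e, ə

Checking each segment against [−low], [−round], [−high]: /e/ (mid front unrounded tense vowel), /ə/ (mid central vowel (schwa)) satisfy every feature; every other segment in the inventory fails at least one.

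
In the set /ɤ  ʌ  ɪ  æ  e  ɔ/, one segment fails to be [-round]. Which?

ɔ

/æ, ʌ, e, ɪ, ɤ/ are all [-round]; /ɔ/ (mid back rounded lax vowel) is [+round].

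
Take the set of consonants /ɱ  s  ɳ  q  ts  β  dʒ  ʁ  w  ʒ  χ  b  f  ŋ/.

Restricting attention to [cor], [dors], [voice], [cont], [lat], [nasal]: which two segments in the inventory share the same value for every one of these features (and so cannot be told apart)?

ʁ, w

Both /ʁ/ and /w/ are [-coronal], [+dorsal], [+voice], [+continuant], [-lateral], [-nasal]. Since the list omits [labial], [round] and [high] — which do distinguish the voiced uvular fricative from the labial-velar glide — this pair collapses; all other pairs remain distinct.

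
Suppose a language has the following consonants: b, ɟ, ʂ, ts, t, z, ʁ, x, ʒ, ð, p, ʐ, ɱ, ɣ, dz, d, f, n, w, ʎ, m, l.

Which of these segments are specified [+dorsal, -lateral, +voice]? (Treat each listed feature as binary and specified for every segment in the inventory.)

ɟ, ʁ, ɣ, w

First, the [+dorsal] segments are /ɟ, ʁ, x, ɣ, w, ʎ/.
Among these, [-lateral] gives /ɟ, ʁ, x, ɣ, w/.
Then [+voice] leaves /ɟ, ʁ, ɣ, w/.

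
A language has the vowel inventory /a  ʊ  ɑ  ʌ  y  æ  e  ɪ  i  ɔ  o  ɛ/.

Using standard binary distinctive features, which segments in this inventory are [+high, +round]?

Eliminate segments failing any feature: /a, ɑ, ʌ, æ, e, ɔ, o, ɛ/ are [-high]; /ɪ, i/ are [-round]. The remaining /ʊ, y/ satisfy [+high], [+round].

ʊ, y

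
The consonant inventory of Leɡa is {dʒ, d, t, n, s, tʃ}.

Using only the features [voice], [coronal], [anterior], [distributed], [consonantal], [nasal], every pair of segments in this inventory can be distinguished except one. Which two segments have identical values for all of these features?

On the given features, /s/ and /t/ have an identical profile: [−voice], [+coronal], [+anterior], [−distributed], [+consonantal], [−nasal]. No other two segments in the inventory coincide on all 6 features. (They do differ in [continuant] and [strident], which are not among the given features.)

s, t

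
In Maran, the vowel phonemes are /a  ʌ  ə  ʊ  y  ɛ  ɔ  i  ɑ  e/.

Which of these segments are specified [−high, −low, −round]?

First, the [−high] segments are /a, ʌ, ə, ɛ, ɔ, ɑ, e/.
Then [−low] gives /ʌ, ə, ɛ, ɔ, e/.
Then [−round] leaves /ʌ, ə, ɛ, e/.

ʌ, ə, ɛ, e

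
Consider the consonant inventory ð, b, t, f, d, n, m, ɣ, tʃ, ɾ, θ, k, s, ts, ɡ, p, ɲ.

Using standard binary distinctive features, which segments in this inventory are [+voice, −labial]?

The [+voice] segments are /ð, b, d, n, m, ɣ, ɾ, ɡ, ɲ/.
Intersecting with [−labial] leaves /ð, d, n, ɣ, ɾ, ɡ, ɲ/.

ð, d, n, ɣ, ɾ, ɡ, ɲ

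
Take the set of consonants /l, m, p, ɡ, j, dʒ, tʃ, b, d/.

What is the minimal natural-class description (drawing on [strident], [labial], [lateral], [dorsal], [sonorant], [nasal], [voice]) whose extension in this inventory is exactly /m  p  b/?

The target set is precisely the extension of [+labial] in this inventory.

[+labial]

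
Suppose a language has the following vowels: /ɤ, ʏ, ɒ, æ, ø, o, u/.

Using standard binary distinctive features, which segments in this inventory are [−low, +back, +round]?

First, the [−low] segments are /ɤ, ʏ, ø, o, u/.
Among these, [+back] gives /ɤ, o, u/.
Within that set, [+round] leaves /o, u/.

o, u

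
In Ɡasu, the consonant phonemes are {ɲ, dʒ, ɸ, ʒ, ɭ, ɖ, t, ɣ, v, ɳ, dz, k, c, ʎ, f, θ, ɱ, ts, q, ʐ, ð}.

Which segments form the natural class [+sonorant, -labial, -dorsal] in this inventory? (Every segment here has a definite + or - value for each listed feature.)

ɭ, ɳ

Checking each segment against [+sonorant], [-labial], [-dorsal]: /ɭ/ (retroflex lateral approximant), /ɳ/ (retroflex nasal) satisfy every feature; every other segment in the inventory fails at least one.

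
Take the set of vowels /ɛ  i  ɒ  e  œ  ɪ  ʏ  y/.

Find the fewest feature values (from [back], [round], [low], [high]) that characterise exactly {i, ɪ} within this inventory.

[+high, −round]

Every target segment is [+high], [−round]; each remaining inventory member fails at least one of these. Each conjunct is needed — [−round] alone would also admit /ɛ, e/; [+high] alone would also admit /ʏ, y/ — and no other single listed feature has exactly this extension, so two is the minimum.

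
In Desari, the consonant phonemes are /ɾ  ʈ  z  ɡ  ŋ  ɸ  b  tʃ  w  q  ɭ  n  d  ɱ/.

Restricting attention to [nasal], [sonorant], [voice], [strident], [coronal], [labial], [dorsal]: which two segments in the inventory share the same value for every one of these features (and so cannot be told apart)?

On the given features, /ɾ/ and /ɭ/ have an identical profile: [-nasal], [+sonorant], [+voice], [-strident], [+coronal], [-labial], [-dorsal]. No other two segments in the inventory coincide on all 7 features. (They do differ in [lateral] and [anterior], which are not among the given features.)

ɾ, ɭ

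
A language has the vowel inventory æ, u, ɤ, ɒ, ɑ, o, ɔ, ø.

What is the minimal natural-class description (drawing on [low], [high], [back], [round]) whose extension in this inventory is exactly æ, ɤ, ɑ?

Every target segment is [−round] and no other inventory member is, so one feature is enough.

[−round]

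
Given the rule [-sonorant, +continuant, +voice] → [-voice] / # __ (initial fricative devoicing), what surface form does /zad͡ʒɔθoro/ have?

/z/ satisfies [-sonorant, +continuant, +voice] and sits in # __. The [-voice] counterpart of the voiced alveolar fricative is /s/. Other segments in /zad͡ʒɔθoro/ either fail the structural description or are not in the environment, so the surface form is [sad͡ʒɔθoro].

[sad͡ʒɔθoro]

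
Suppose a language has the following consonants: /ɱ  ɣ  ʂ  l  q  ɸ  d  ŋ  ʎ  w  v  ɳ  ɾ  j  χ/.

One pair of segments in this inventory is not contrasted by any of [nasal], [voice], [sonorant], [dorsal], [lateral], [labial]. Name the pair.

On the given features, /q/ and /χ/ have an identical profile: [−nasal], [−voice], [−sonorant], [+dorsal], [−lateral], [−labial]. No other two segments in the inventory coincide on all 6 features. (They do differ in [continuant], which is not among the given features.)

q, χ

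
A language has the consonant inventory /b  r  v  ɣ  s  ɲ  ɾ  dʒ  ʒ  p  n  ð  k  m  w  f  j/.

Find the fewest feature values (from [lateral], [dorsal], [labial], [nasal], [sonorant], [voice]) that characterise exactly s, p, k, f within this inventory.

[−voice]

/s, p, k, f/ are exactly the [−voice] segments in the inventory, so a single feature suffices.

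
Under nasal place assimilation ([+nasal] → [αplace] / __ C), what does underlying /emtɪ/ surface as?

In /emtɪ/, the nasal /m/ precedes /t/, which is [+coronal]. The nasal assimilates in place, becoming the [+coronal] nasal /n/. The surface form is [entɪ].

[entɪ]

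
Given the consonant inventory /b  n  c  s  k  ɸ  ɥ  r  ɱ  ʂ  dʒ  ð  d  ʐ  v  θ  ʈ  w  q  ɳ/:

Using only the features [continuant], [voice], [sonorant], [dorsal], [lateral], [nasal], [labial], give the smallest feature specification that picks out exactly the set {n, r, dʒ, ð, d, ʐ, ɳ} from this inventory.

[+voice, −labial]

Every target segment is [+voice], [−labial]; each remaining inventory member fails at least one of these. Each conjunct is needed — [−labial] alone would also admit /c, s, k, ʂ, …/; [+voice] alone would also admit /b, ɥ, ɱ, v, …/ — and no other single listed feature has exactly this extension, so two is the minimum.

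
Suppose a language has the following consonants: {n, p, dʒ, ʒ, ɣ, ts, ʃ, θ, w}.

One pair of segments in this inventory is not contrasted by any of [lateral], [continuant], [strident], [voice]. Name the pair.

w, ɣ

/w/ (labial-velar glide) and /ɣ/ (voiced velar fricative) are both [-lateral], [+continuant], [-strident], [+voice], so none of the listed features separates them. (They do differ in [sonorant], [labial] and [round], which are not among the given features.) Every other pair in the inventory differs on at least one listed feature.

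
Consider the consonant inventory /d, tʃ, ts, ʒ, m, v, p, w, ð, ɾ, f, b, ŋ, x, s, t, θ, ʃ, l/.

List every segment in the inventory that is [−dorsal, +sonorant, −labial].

ɾ, l

Checking each segment against [−dorsal], [+sonorant], [−labial]: /ɾ/ (alveolar tap), /l/ (alveolar lateral approximant) satisfy every feature; every other segment in the inventory fails at least one.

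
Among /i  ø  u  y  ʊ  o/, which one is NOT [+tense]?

ʊ

/ʊ/ is the high back rounded lax vowel, which is [−tense]; the rest — /u, o, y, i, ø/ — are [+tense].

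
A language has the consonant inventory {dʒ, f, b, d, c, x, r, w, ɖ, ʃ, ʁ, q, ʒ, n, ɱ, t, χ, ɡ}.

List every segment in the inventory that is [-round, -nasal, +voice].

dʒ, b, d, r, ɖ, ʁ, ʒ, ɡ

Eliminate segments failing any feature: /f, c, x, ʃ, q, t, χ/ are [-voice]; /w/ is [+round]; /n, ɱ/ are [+nasal]. The remaining /dʒ, b, d, r, ɖ, ʁ, ʒ, ɡ/ satisfy [-round], [-nasal], [+voice].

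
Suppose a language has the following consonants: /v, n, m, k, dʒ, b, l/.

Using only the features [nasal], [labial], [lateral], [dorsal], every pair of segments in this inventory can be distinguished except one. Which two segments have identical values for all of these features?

b, v

Both /b/ and /v/ are [−nasal], [+labial], [−lateral], [−dorsal]. Since the list omits [continuant] — which does distinguish the voiced bilabial stop from the voiced labiodental fricative — this pair collapses; all other pairs remain distinct.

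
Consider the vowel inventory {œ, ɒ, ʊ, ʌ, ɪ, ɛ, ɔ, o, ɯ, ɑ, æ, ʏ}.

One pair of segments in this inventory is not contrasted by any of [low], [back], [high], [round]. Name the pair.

o, ɔ

On the given features, /o/ and /ɔ/ have an identical profile: [−low], [+back], [−high], [+round]. No other two segments in the inventory coincide on all 4 features. (They do differ in [tense], which is not among the given features.)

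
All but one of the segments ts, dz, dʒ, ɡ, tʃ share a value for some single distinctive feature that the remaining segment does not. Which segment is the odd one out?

ɡ

/tʃ, ts, dz, dʒ/ are all [+delayed release], but /ɡ/ (voiced velar stop) is [-delayed release]. No other single segment can be removed to leave a set sharing one feature value that the removed segment lacks, so /ɡ/ is the odd one out.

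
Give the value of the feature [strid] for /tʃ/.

[+strident]

/tʃ/ is the voiceless postalveolar affricate. The feature [strident] marks segments high-amplitude, high-frequency frication (the sibilants); /tʃ/ has this property, so it is [+strident].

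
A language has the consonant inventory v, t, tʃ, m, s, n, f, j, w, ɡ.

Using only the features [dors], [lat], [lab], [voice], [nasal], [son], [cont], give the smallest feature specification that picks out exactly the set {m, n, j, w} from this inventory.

[+son]

The target set is precisely the extension of [+sonorant] in this inventory.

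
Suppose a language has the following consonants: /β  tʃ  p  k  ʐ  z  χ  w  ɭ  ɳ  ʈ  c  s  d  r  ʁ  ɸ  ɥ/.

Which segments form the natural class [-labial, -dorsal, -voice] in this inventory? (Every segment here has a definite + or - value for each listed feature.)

Checking each segment against [-labial], [-dorsal], [-voice]: /tʃ/ (voiceless postalveolar affricate), /ʈ/ (voiceless retroflex stop), /s/ (voiceless alveolar fricative) satisfy every feature; every other segment in the inventory fails at least one.

tʃ, ʈ, s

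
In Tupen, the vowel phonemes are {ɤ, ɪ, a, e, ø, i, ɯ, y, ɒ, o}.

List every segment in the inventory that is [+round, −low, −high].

Checking each segment against [+round], [−low], [−high]: /ø/ (mid front rounded tense vowel), /o/ (mid back rounded tense vowel) satisfy every feature; every other segment in the inventory fails at least one.

ø, o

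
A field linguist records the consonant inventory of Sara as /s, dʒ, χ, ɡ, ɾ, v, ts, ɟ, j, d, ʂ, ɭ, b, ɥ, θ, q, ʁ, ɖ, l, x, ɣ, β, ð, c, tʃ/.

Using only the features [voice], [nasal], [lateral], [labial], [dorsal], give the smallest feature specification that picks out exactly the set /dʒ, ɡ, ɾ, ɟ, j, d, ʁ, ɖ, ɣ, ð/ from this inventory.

[+voice, -lateral, -labial]

The class [+voice], [-lateral], [-labial] has exactly /dʒ, ɡ, ɾ, ɟ, j, d, ʁ, ɖ, ɣ, ð/ as its extension in this inventory. No smaller conjunction from the listed features achieves this: [-lateral, -labial] alone would also admit /s, χ, ts, ʂ, …/; [+voice, -labial] alone would also admit /ɭ, l/; [+voice, -lateral] alone would also admit /v, b, ɥ, β/; and checking the remaining two-feature bundles turns up none with this extension.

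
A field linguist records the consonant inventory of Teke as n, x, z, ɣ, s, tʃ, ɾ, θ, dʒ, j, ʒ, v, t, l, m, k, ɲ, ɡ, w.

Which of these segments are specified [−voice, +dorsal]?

x, k

Checking each segment against [−voice], [+dorsal]: /x/ (voiceless velar fricative), /k/ (voiceless velar stop) satisfy every feature; every other segment in the inventory fails at least one.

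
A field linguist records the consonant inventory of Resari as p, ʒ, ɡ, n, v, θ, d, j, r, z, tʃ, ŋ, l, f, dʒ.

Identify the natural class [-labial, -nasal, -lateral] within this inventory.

First, the [-labial] segments are /ʒ, ɡ, n, θ, d, j, r, z, tʃ, ŋ, l, dʒ/.
Within that set, [-nasal] gives /ʒ, ɡ, θ, d, j, r, z, tʃ, l, dʒ/.
Among these, [-lateral] leaves /ʒ, ɡ, θ, d, j, r, z, tʃ, dʒ/.

ʒ, ɡ, θ, d, j, r, z, tʃ, dʒ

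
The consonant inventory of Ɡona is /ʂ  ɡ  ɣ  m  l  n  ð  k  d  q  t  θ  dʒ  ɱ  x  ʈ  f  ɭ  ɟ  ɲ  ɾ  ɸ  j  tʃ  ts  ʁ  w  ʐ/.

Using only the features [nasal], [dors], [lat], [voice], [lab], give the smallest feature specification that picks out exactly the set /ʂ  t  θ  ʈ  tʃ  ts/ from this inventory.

/ʂ, t, θ, ʈ, tʃ, ts/ are all [−voice], [−labial], [−dorsal], and no other segment in the inventory matches all three values. Dropping any one of them over-generates: [−labial, −dorsal] alone would also admit /l, n, ð, d, …/; [−voice, −dorsal] alone would also admit /f, ɸ/; [−voice, −labial] alone would also admit /k, q, x/. No other combination of two listed features picks out exactly this set either, so fewer than three features will not do.

[−voice, −lab, −dors]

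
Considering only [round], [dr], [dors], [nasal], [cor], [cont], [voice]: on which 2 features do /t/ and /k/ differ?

/t/ (voiceless alveolar stop) and /k/ (voiceless velar stop) agree on [-round], [-delayed release], [-nasal], [-continuant], [-voice]. They differ on [coronal] (/t/ [+], /k/ [-]), [dorsal] (/t/ [-], /k/ [+]).

[coronal], [dorsal]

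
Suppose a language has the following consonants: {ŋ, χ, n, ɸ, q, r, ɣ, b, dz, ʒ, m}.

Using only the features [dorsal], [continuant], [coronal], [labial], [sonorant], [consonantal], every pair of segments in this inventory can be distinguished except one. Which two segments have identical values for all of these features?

/χ/ (voiceless uvular fricative) and /ɣ/ (voiced velar fricative) are both [+dorsal], [+continuant], [−coronal], [−labial], [−sonorant], [+consonantal], so none of the listed features separates them. (They do differ in [voice] and [high], which are not among the given features.) Every other pair in the inventory differs on at least one listed feature.

χ, ɣ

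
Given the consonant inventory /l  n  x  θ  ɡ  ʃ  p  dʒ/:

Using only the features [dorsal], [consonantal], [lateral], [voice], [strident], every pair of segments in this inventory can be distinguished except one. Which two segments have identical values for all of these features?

p, θ

Both /p/ and /θ/ are [-dorsal], [+consonantal], [-lateral], [-voice], [-strident]. Since the list omits [continuant], [labial] and [coronal] — which do distinguish the voiceless bilabial stop from the voiceless dental fricative — this pair collapses; all other pairs remain distinct.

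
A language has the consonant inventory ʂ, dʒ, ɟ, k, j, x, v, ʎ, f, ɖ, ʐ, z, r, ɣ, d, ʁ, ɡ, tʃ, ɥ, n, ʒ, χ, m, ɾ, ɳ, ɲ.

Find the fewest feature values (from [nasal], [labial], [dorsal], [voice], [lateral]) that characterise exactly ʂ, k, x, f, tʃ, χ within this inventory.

/ʂ, k, x, f, tʃ, χ/ are exactly the [-voice] segments in the inventory, so a single feature suffices.

[-voice]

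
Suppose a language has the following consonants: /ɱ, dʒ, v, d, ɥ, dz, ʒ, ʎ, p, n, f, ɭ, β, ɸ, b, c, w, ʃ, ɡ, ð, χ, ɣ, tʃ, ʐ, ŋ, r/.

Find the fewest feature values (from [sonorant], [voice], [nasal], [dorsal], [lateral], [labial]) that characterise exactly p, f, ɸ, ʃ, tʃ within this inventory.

[-voice, -dorsal]

Every target segment is [-voice], [-dorsal]; each remaining inventory member fails at least one of these. Each conjunct is needed — [-dorsal] alone would also admit /ɱ, dʒ, v, d, …/; [-voice] alone would also admit /c, χ/ — and no other single listed feature has exactly this extension, so two is the minimum.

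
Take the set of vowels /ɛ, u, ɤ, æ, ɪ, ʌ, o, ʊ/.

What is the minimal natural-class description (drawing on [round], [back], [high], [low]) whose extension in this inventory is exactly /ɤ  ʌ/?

The class [+back], [-round] has exactly /ɤ, ʌ/ as its extension in this inventory. No smaller conjunction from the listed features achieves this: [-round] alone would also admit /ɛ, æ, ɪ/; [+back] alone would also admit /u, o, ʊ/; and checking the remaining single features turns up none with this extension.

[+back, -round]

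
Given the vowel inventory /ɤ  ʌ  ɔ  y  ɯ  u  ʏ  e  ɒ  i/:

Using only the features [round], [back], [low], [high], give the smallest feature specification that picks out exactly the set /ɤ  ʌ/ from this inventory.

Every target segment is [−high], [+back], [−round]; each remaining inventory member fails at least one of these. Each conjunct is needed — [+back, −round] alone would also admit /ɯ/; [−high, −round] alone would also admit /e/; [−high, +back] alone would also admit /ɔ, ɒ/ — and no other combination of two listed features has exactly this extension, so three is the minimum.

[−high, +back, −round]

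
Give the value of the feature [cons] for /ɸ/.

[+consonantal]

As the voiceless bilabial fricative, /ɸ/ is [+consonantal].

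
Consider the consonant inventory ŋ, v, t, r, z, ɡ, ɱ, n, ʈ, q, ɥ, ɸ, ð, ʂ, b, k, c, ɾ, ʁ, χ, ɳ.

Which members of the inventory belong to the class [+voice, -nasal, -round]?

Eliminate segments failing any feature: /ŋ, ɱ, n, ɳ/ are [+nasal]; /t, ʈ, q, ɸ, ʂ, k, c, χ/ are [-voice]; /ɥ/ is [+round]. The remaining /v, r, z, ɡ, ð, b, ɾ, ʁ/ satisfy [+voice], [-nasal], [-round].

v, r, z, ɡ, ð, b, ɾ, ʁ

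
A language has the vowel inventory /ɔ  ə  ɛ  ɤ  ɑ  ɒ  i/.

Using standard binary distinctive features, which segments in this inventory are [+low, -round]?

ɑ

The [+low] segments are /ɑ, ɒ/.
Then [-round] leaves /ɑ/.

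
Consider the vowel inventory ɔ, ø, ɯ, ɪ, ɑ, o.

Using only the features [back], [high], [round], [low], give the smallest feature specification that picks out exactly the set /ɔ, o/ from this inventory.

[+back, +round]

Every target segment is [+back], [+round]; each remaining inventory member fails at least one of these. Each conjunct is needed — [+round] alone would also admit /ø/; [+back] alone would also admit /ɯ, ɑ/ — and no other single listed feature has exactly this extension, so two is the minimum.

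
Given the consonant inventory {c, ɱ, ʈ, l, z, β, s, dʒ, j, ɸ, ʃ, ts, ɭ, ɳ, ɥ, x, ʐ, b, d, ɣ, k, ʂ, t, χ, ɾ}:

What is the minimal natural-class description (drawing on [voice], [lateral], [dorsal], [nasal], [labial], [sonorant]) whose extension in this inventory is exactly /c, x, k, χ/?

Every target segment is [-voice], [+dorsal]; each remaining inventory member fails at least one of these. Each conjunct is needed — [+dorsal] alone would also admit /j, ɥ, ɣ/; [-voice] alone would also admit /ʈ, s, ɸ, ʃ, …/ — and no other single listed feature has exactly this extension, so two is the minimum.

[-voice, +dorsal]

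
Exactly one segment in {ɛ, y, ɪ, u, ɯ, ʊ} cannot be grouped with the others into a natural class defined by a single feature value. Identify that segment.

ɛ

/y, ʊ, u, ɯ, ɪ/ are all [+high], but /ɛ/ (mid front unrounded lax vowel) is [−high]. No other single segment can be removed to leave a set sharing one feature value that the removed segment lacks, so /ɛ/ is the odd one out.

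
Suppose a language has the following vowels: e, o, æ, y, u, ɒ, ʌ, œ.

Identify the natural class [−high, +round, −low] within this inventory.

Among the inventory, the [−high] segments are /e, o, æ, ɒ, ʌ, œ/.
Then [+round] gives /o, ɒ, œ/.
Intersecting with [−low] leaves /o, œ/.

o, œ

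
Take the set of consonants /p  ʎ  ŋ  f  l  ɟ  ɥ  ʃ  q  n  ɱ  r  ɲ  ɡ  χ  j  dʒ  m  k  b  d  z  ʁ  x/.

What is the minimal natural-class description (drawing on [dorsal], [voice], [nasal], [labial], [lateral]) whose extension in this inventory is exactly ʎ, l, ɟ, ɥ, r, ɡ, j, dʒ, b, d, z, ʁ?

[+voice, −nasal]

/ʎ, l, ɟ, ɥ, r, ɡ, j, dʒ, b, d, z, ʁ/ are all [+voice], [−nasal], and no other segment in the inventory matches both values. Dropping any one of them over-generates: [−nasal] alone would also admit /p, f, ʃ, q, …/; [+voice] alone would also admit /ŋ, n, ɱ, ɲ, …/. No other single listed feature picks out exactly this set either, so fewer than two features will not do.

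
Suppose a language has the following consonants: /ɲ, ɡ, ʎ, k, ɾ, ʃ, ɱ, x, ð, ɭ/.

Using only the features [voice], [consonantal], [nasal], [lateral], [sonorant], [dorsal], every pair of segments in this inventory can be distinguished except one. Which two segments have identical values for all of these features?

Both /x/ and /k/ are [−voice], [+consonantal], [−nasal], [−lateral], [−sonorant], [+dorsal]. Since the list omits [continuant] — which does distinguish the voiceless velar fricative from the voiceless velar stop — this pair collapses; all other pairs remain distinct.

x, k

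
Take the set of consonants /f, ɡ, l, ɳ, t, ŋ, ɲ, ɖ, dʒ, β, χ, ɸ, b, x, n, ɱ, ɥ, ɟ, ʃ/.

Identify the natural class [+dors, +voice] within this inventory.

ɡ, ŋ, ɲ, ɥ, ɟ

Eliminate segments failing any feature: /f, l, ɳ, t, ɖ, dʒ, β, ɸ, b, n, ɱ, ʃ/ are [−dorsal]; /χ, x/ are [−voice]. The remaining /ɡ, ŋ, ɲ, ɥ, ɟ/ satisfy [+dorsal], [+voice].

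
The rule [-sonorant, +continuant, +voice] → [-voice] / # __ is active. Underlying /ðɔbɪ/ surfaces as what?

[θɔbɪ]

/ð/ satisfies [-sonorant, +continuant, +voice] and sits in # __. The [-voice] counterpart of the voiced dental fricative is /θ/. Other segments in /ðɔbɪ/ either fail the structural description or are not in the environment, so the surface form is [θɔbɪ].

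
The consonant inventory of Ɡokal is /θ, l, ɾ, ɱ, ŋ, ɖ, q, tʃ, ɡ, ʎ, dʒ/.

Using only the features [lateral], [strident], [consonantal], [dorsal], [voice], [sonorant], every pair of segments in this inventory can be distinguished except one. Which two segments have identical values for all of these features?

ɾ, ɱ

/ɾ/ (alveolar tap) and /ɱ/ (labiodental nasal) are both [−lateral], [−strident], [+consonantal], [−dorsal], [+voice], [+sonorant], so none of the listed features separates them. (They do differ in [nasal], [labial] and [coronal], which are not among the given features.) Every other pair in the inventory differs on at least one listed feature.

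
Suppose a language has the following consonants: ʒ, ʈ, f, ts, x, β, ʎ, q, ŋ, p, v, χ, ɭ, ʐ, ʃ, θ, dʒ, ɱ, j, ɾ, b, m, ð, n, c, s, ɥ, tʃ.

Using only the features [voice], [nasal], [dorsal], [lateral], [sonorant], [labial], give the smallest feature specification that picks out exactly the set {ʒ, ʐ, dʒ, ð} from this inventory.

The class [−sonorant], [+voice], [−labial] has exactly /ʒ, ʐ, dʒ, ð/ as its extension in this inventory. No smaller conjunction from the listed features achieves this: [+voice, −labial] alone would also admit /ʎ, ŋ, ɭ, j, …/; [−sonorant, −labial] alone would also admit /ʈ, ts, x, q, …/; [−sonorant, +voice] alone would also admit /β, v, b/; and checking the remaining two-feature bundles turns up none with this extension.

[−sonorant, +voice, −labial]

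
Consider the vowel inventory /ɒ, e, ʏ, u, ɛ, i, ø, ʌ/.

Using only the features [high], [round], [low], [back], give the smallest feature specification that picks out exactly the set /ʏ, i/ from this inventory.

[+high, −back]

The class [+high], [−back] has exactly /ʏ, i/ as its extension in this inventory. No smaller conjunction from the listed features achieves this: [−back] alone would also admit /e, ɛ, ø/; [+high] alone would also admit /u/; and checking the remaining single features turns up none with this extension.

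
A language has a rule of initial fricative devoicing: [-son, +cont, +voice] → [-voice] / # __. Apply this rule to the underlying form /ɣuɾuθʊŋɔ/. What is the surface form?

[xuɾuθʊŋɔ]

Only the initial segment /ɣ/ is both word-initial and matches the structural description. It is a voiced velar fricative, so [-son, +cont, +voice] holds; changing it to [-voice] with all other features held fixed yields /x/ (voiceless velar fricative). No other segment meets both the structural description and the environment, so the output is [xuɾuθʊŋɔ].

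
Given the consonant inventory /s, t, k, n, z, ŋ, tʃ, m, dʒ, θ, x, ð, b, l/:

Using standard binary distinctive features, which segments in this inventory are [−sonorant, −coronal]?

k, x, b

The [−sonorant] segments are /s, t, k, z, tʃ, dʒ, θ, x, ð, b/.
Then [−coronal] leaves /k, x, b/.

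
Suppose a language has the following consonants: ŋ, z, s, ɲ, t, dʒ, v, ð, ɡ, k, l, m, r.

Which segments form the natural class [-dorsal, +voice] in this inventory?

First, the [-dorsal] segments are /z, s, t, dʒ, v, ð, l, m, r/.
Among these, [+voice] leaves /z, dʒ, v, ð, l, m, r/.

z, dʒ, v, ð, l, m, r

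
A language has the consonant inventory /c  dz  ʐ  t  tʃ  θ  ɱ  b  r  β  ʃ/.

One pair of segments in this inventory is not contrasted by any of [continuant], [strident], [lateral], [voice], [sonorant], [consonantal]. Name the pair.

/t/ (voiceless alveolar stop) and /c/ (voiceless palatal stop) are both [−continuant], [−strident], [−lateral], [−voice], [−sonorant], [+consonantal], so none of the listed features separates them. (They do differ in [dorsal], which is not among the given features.) Every other pair in the inventory differs on at least one listed feature.

t, c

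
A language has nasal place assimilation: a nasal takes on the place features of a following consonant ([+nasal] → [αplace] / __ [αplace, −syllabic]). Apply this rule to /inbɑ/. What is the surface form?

[imbɑ]

/n/ sits before the [+labial] consonant /b/, so it takes on [+labial] and surfaces as /m/. The rest of the form is unaffected: [imbɑ].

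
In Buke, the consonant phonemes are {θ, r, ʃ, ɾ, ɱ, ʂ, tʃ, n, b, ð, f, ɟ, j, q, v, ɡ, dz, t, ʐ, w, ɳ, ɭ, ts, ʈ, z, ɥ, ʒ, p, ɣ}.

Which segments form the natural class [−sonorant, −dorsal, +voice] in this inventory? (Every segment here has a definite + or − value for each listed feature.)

b, ð, v, dz, ʐ, z, ʒ

The [−sonorant] segments are /θ, ʃ, ʂ, tʃ, b, ð, f, ɟ, q, v, ɡ, dz, t, ʐ, ts, ʈ, z, ʒ, p, ɣ/.
Then [−dorsal] gives /θ, ʃ, ʂ, tʃ, b, ð, f, v, dz, t, ʐ, ts, ʈ, z, ʒ, p/.
Of those, [+voice] leaves /b, ð, v, dz, ʐ, z, ʒ/.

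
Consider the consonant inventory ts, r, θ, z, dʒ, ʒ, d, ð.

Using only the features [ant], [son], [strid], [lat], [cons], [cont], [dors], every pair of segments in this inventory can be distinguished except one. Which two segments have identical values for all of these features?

θ, ð

/θ/ (voiceless dental fricative) and /ð/ (voiced dental fricative) are both [+anterior], [-sonorant], [-strident], [-lateral], [+consonantal], [+continuant], [-dorsal], so none of the listed features separates them. (They do differ in [voice], which is not among the given features.) Every other pair in the inventory differs on at least one listed feature.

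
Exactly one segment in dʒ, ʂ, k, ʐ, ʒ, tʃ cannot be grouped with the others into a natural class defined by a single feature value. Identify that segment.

k

The remaining segments after removing /k/ share [+strident]; /k/ (voiceless velar stop) is [−strident]. For every other candidate removal, the leftover set fails to share any single feature value that the removed segment lacks.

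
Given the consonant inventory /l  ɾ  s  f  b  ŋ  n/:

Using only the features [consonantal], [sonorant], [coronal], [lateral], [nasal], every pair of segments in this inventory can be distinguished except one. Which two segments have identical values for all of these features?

On the given features, /f/ and /b/ have an identical profile: [+consonantal], [-sonorant], [-coronal], [-lateral], [-nasal]. No other two segments in the inventory coincide on all 5 features. (They do differ in [voice] and [continuant], which are not among the given features.)

f, b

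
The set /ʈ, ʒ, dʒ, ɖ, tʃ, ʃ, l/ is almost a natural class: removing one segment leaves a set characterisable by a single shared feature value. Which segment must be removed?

[anterior] (equivalently [sonorant], [lateral]) groups all but one: /ʒ, ʃ, tʃ, ʈ, ɖ, dʒ/ share [−anterior] while /l/ (alveolar lateral approximant) alone is [+anterior]. Removing any other segment would not leave a single-feature class that excludes it.

l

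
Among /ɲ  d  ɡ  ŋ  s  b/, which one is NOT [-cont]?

/s/ is the voiceless alveolar fricative, which is [+continuant]; the rest — /ɡ, ɲ, d, b, ŋ/ — are [-continuant].

s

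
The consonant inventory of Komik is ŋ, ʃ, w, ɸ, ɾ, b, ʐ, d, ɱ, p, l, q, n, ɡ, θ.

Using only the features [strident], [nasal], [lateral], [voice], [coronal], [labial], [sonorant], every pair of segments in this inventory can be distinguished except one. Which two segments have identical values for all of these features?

p, ɸ

/p/ (voiceless bilabial stop) and /ɸ/ (voiceless bilabial fricative) are both [-strident], [-nasal], [-lateral], [-voice], [-coronal], [+labial], [-sonorant], so none of the listed features separates them. (They do differ in [continuant], which is not among the given features.) Every other pair in the inventory differs on at least one listed feature.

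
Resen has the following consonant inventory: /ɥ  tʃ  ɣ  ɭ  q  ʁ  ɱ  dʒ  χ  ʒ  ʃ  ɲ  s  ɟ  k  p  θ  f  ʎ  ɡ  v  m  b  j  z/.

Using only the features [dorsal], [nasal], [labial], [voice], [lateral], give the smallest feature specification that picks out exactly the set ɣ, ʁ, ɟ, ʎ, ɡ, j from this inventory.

Every target segment is [+voice], [−nasal], [−labial], [+dorsal]; each remaining inventory member fails at least one of these. Each conjunct is needed — [−nasal, −labial, +dorsal] alone would also admit /q, χ, k/; [+voice, −labial, +dorsal] alone would also admit /ɲ/; [+voice, −nasal, +dorsal] alone would also admit /ɥ/; [+voice, −nasal, −labial] alone would also admit /ɭ, dʒ, ʒ, z/ — and no other combination of three listed features has exactly this extension, so four is the minimum.

[+voice, −nasal, −labial, +dorsal]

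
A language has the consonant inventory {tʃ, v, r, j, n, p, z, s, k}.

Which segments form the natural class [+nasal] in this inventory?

n

The feature [nasal] marks segments produced with velum lowered (airflow through the nose). In this inventory /n/ has that property, so it is [+nasal]; /tʃ, v, r, j, p, z, s, k/ are [−nasal].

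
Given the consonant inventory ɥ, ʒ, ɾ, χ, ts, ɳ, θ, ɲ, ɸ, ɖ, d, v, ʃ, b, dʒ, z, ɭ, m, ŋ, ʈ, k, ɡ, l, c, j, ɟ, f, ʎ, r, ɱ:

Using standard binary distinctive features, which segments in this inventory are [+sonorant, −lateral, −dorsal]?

Checking each segment against [+sonorant], [−lateral], [−dorsal]: /ɾ/ (alveolar tap), /ɳ/ (retroflex nasal), /m/ (bilabial nasal), /r/ (alveolar trill), /ɱ/ (labiodental nasal) satisfy every feature; every other segment in the inventory fails at least one.

ɾ, ɳ, m, r, ɱ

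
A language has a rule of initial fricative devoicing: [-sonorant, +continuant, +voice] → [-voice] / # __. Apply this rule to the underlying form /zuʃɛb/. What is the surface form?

[suʃɛb]

The only segment in the rule's environment that also matches [-sonorant, +continuant, +voice] is /z/. Applying [-voice] turns the voiced alveolar fricative into /s/ (voiceless alveolar fricative), giving [suʃɛb].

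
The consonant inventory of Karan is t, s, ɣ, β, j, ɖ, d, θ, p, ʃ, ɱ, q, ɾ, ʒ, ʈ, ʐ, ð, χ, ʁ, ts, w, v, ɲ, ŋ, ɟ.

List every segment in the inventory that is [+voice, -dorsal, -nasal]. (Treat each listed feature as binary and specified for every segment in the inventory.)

β, ɖ, d, ɾ, ʒ, ʐ, ð, v

Eliminate segments failing any feature: /t, s, θ, p, ʃ, q, ʈ, χ, ts/ are [-voice]; /ɣ, j, ʁ, w, ɲ, ŋ, ɟ/ are [+dorsal]; /ɱ/ is [+nasal]. The remaining /β, ɖ, d, ɾ, ʒ, ʐ, ð, v/ satisfy [+voice], [-dorsal], [-nasal].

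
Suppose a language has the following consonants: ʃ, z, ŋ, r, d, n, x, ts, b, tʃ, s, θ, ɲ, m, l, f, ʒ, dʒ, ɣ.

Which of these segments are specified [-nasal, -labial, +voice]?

z, r, d, l, ʒ, dʒ, ɣ

Among the inventory, the [-nasal] segments are /ʃ, z, r, d, x, ts, b, tʃ, s, θ, l, f, ʒ, dʒ, ɣ/.
Of those, [-labial] gives /ʃ, z, r, d, x, ts, tʃ, s, θ, l, ʒ, dʒ, ɣ/.
Then [+voice] leaves /z, r, d, l, ʒ, dʒ, ɣ/.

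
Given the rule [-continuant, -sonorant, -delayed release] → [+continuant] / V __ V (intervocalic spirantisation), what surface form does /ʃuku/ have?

/k/ satisfies [-continuant, -sonorant, -delayed release] and sits in V __ V. The [+continuant] counterpart of the voiceless velar stop is /x/. Other segments in /ʃuku/ either fail the structural description or are not in the environment, so the surface form is [ʃuxu].

[ʃuxu]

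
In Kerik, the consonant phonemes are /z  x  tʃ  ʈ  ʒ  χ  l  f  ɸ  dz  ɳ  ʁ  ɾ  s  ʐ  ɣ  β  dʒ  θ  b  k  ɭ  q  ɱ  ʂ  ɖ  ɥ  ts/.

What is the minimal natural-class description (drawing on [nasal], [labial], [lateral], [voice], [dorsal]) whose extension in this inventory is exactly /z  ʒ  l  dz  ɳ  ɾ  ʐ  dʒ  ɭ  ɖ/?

Every target segment is [+voice], [−labial], [−dorsal]; each remaining inventory member fails at least one of these. Each conjunct is needed — [−labial, −dorsal] alone would also admit /tʃ, ʈ, s, θ, …/; [+voice, −dorsal] alone would also admit /β, b, ɱ/; [+voice, −labial] alone would also admit /ʁ, ɣ/ — and no other combination of two listed features has exactly this extension, so three is the minimum.

[+voice, −labial, −dorsal]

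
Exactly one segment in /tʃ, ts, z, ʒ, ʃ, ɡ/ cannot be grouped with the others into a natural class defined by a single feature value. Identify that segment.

[strident] (equivalently [coronal], [dorsal]) groups all but one: /ʃ, ʒ, tʃ, ts, z/ share [+strident] while /ɡ/ (voiced velar stop) alone is [-strident]. Removing any other segment would not leave a single-feature class that excludes it.

ɡ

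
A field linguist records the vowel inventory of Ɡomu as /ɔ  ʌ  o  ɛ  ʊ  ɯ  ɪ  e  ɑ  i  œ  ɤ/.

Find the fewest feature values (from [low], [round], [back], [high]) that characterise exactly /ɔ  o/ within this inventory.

Every target segment is [-high], [+back], [+round]; each remaining inventory member fails at least one of these. Each conjunct is needed — [+back, +round] alone would also admit /ʊ/; [-high, +round] alone would also admit /œ/; [-high, +back] alone would also admit /ʌ, ɑ, ɤ/ — and no other combination of two listed features has exactly this extension, so three is the minimum.

[-high, +back, +round]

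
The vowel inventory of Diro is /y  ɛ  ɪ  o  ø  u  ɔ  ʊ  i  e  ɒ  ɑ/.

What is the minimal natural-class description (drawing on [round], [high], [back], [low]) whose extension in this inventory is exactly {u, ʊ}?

/u, ʊ/ are all [+high], [+back], and no other segment in the inventory matches both values. Dropping any one of them over-generates: [+back] alone would also admit /o, ɔ, ɒ, ɑ/; [+high] alone would also admit /y, ɪ, i/. No other single listed feature picks out exactly this set either, so fewer than two features will not do.

[+high, +back]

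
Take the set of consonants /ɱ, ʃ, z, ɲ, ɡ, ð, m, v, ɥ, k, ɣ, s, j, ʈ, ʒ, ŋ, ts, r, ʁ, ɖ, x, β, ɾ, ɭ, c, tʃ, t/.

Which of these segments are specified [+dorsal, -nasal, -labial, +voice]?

Checking each segment against [+dorsal], [-nasal], [-labial], [+voice]: /ɡ/ (voiced velar stop), /ɣ/ (voiced velar fricative), /j/ (palatal glide), /ʁ/ (voiced uvular fricative) satisfy every feature; every other segment in the inventory fails at least one.

ɡ, ɣ, j, ʁ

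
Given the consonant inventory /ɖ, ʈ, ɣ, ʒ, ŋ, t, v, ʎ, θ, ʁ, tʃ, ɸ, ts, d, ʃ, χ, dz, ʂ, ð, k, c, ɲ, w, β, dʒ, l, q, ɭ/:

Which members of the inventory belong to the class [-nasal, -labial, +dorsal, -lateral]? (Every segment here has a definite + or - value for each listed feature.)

ɣ, ʁ, χ, k, c, q

The [-nasal] segments are /ɖ, ʈ, ɣ, ʒ, t, v, ʎ, θ, ʁ, tʃ, ɸ, ts, d, ʃ, χ, dz, ʂ, ð, k, c, w, β, dʒ, l, q, ɭ/.
Among these, [-labial] gives /ɖ, ʈ, ɣ, ʒ, t, ʎ, θ, ʁ, tʃ, ts, d, ʃ, χ, dz, ʂ, ð, k, c, dʒ, l, q, ɭ/.
Among these, [+dorsal] gives /ɣ, ʎ, ʁ, χ, k, c, q/.
Among these, [-lateral] leaves /ɣ, ʁ, χ, k, c, q/.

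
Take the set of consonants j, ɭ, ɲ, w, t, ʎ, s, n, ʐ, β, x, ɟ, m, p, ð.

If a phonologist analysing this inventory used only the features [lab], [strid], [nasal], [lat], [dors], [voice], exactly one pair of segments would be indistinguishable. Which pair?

/ɟ/ (voiced palatal stop) and /j/ (palatal glide) are both [-labial], [-strident], [-nasal], [-lateral], [+dorsal], [+voice], so none of the listed features separates them. (They do differ in [sonorant] and [continuant], which are not among the given features.) Every other pair in the inventory differs on at least one listed feature.

ɟ, j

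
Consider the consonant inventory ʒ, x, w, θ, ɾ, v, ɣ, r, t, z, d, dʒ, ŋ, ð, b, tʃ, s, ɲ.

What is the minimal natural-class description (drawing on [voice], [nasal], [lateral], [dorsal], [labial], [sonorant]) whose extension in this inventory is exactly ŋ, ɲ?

[+nasal]

/ŋ, ɲ/ are exactly the [+nasal] segments in the inventory, so a single feature suffices.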